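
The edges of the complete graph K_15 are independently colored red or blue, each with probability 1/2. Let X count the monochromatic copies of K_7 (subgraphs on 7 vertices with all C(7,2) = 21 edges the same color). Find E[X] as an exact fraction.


Let X = Σ_S X_S over the C(15, 7) = 6435 subsets S of size 7, where X_S = 1 if the K_7 on S is monochromatic.
For a fixed S, the K_7 on S has C(7, 2) = 21 edges. P[all 21 edges red] = (1/2)^21, and likewise for blue, so P[monochromatic] = 2·(1/2)^21 = 2^{1 − 21} = 1/1048576.
Summing: E[X] = C(15, 7) · 2^{1 − 21} = 6435 · 1/1048576 = 6435/1048576.
Numerically: E[X] ≈ 0.0061.

E[X] = C(15,7)·2^(1−C(7,2)) = 6435/1048576 ≈ 0.0061.


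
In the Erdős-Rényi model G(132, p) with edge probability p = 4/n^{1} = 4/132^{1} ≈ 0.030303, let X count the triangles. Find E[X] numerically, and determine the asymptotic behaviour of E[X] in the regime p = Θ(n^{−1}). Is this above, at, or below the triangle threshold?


Number of potential triangles: C(132, 3) = 374660.
Each occurs with probability p³ ≈ (0.030303)³ ≈ 2.78264741e-05.
By linearity: E[X] = C(132, 3)·p³ ≈ 374660 · 2.78264741e-05 ≈ 10.425467.
Here α = 1, so p = 4/n is exactly at the triangle threshold p ~ 1/n. Asymptotically E[X] → c³/6 = 4³/6 = 32/3 ≈ 10.666667, a bounded constant. In this regime the triangle count is asymptotically Poisson(c³/6).

E[X] ≈ 10.425467; in regime p = Θ(1/n^{1}) E[X] stays bounded (at the triangle threshold p ~ 1/n).


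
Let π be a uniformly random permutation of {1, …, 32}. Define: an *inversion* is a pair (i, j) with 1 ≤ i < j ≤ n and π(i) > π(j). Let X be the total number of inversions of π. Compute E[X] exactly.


Write X = Σ X_I over the C(32, 2) = 496 pairs i < j, with X_I the indicator of one inversion.
There are 496 indicators.
For each fixed pair i < j, the values π(i) and π(j) are two distinct elements of {1, …, 32} in uniformly random order; by symmetry P[π(i) > π(j)] = 1/2.
By linearity: E[X] = 496 · (1/2) = C(32, 2) · (1/2) = 496/2 = 248 ≈ 248.0000.

E[X] = 248 = 248.0000.


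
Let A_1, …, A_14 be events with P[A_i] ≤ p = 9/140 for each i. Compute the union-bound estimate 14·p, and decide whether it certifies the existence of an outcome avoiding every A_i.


Union bound: P[∪_{i=1}^{14} A_i] ≤ Σ_i P[A_i] ≤ 14·p = 14·(9/140) = 9/10.
Numerically: 9/10 ≈ 0.9000000.
Is 9/10 < 1? YES.
Since P[∪ A_i] ≤ 9/10 < 1, the complement has P[∩ A_i^c] ≥ 1 − 9/10 = 1/10 > 0, so some outcome avoids every A_i.

14·p = 9/10 ≈ 0.9000000; existence CERTIFIED by the union bound.


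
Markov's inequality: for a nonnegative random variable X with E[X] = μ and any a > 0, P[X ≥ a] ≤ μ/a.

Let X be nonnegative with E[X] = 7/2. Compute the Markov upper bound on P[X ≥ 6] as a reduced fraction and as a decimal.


μ = E[X] = 7/2, a = 6.
Markov: P[X ≥ 6] ≤ μ/a = (7/2)/6 = 7/12.
Numerically: ≈ 0.58333.
(Since a = 6 > μ = 3.50000, the bound 7/12 is < 1 and informative.)

P[X ≥ 6] ≤ 7/12 ≈ 0.58333.


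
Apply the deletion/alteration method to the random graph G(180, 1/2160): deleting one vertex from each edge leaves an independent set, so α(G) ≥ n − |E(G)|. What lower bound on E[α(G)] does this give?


E[|E(G)|] = C(180, 2)·p = 16110 · (1/2160) = 179/24.
E[α(G)] ≥ n − E[|E(G)|] = 180 − 179/24 = 4141/24.
Numerically: ≈ 172.5417.
(This is only a lower bound; the true E[α(G)] may be larger.)

E[α(G)] ≥ 4141/24 ≈ 172.5417.


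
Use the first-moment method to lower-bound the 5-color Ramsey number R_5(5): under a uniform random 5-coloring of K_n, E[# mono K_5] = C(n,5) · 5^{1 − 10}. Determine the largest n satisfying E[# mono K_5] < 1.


We need C(n, 5) · 5^{1 − 10} < 1, i.e. C(n, 5) < 5^{10 − 1} = 1953125.
Check values of n near the boundary:
  n = 45: C(45, 5) = 1221759; 1221759 < 1953125? YES
  n = 46: C(46, 5) = 1370754; 1370754 < 1953125? YES
  n = 47: C(47, 5) = 1533939; 1533939 < 1953125? YES
  n = 48: C(48, 5) = 1712304; 1712304 < 1953125? YES
  n = 49: C(49, 5) = 1906884; 1906884 < 1953125? YES
  n = 50: C(50, 5) = 2118760; 2118760 < 1953125? NO
The largest n with C(n, 5) < 1953125 is n = 49 (where E[X] = 1906884/1953125 ≈ 0.97632). Hence R_5(5) > 49, i.e. R_5(5) ≥ 50.

Largest n = 49; hence R_5(5) > 49.


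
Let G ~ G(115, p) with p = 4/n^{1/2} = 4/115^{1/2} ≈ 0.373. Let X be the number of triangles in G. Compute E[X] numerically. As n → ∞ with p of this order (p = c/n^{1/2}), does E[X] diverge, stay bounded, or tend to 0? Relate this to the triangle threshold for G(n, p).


Number of potential triangles: C(115, 3) = 246905.
Each occurs with probability p³ ≈ (0.373)³ ≈ 5.1895920e-02.
By linearity: E[X] = C(115, 3)·p³ ≈ 246905 · 5.1895920e-02 ≈ 12813.36207.
Since α = 1/2 < 1, p = c/n^{1/2} ≫ 1/n is above the triangle threshold p ~ 1/n. Asymptotically E[X] ~ (c³/6)·n^{3(1−α)} = (4³/6)·n^{1.5} → ∞; triangles are abundant w.h.p.

E[X] ≈ 12813.36207; in regime p = Θ(1/n^{1/2}) E[X] diverges (above the triangle threshold p ~ 1/n).


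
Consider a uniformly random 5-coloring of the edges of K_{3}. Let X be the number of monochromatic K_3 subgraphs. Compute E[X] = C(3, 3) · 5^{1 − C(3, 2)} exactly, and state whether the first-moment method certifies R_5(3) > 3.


E[X] = C(3, 3) · 5^{1 − 3} = 1 · 5^{−2} = 1/25.
As a reduced fraction: E[X] = 1/25 ≈ 0.04000.
Is E[X] < 1? YES.
Since E[X] < 1, there exists a 5-coloring of K_{3} with no monochromatic K_3; hence R_5(3) > 3.

E[X] = 1/25 ≈ 0.04000; E[X] < 1, so R_5(3) > 3.


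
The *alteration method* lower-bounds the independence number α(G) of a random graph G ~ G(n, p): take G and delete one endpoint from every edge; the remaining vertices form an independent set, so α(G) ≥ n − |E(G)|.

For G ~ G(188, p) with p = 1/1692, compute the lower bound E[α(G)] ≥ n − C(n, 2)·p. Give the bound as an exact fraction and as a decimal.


E[|E(G)|] = C(188, 2)·p = 17578 · (1/1692) = 187/18.
E[α(G)] ≥ n − E[|E(G)|] = 188 − 187/18 = 3197/18.
Numerically: ≈ 177.61111.
(This is only a lower bound; the true E[α(G)] may be larger.)

E[α(G)] ≥ 3197/18 ≈ 177.61111.


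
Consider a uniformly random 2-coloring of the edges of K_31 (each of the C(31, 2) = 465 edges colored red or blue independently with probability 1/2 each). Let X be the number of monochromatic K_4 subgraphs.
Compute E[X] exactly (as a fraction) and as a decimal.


Let X = Σ_S X_S over the C(31, 4) = 31465 subsets S of size 4, where X_S = 1 if the K_4 on S is monochromatic.
For a fixed S, the K_4 on S has C(4, 2) = 6 edges. P[all 6 edges red] = (1/2)^6, and likewise for blue, so P[monochromatic] = 2·(1/2)^6 = 2^{1 − 6} = 1/32.
Summing: E[X] = C(31, 4) · 2^{1 − 6} = 31465 · 1/32 = 31465/32.
Numerically: E[X] ≈ 983.281.

E[X] = C(31,4)·2^(1−C(4,2)) = 31465/32 ≈ 983.281.


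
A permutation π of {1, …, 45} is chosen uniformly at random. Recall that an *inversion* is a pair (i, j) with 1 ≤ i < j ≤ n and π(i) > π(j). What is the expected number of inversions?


Write X = Σ X_I over the C(45, 2) = 990 pairs i < j, with X_I the indicator of one inversion.
There are 990 indicators.
For each fixed pair i < j, the values π(i) and π(j) are two distinct elements of {1, …, 45} in uniformly random order; by symmetry P[π(i) > π(j)] = 1/2.
By linearity: E[X] = 990 · (1/2) = C(45, 2) · (1/2) = 990/2 = 495 ≈ 495.00000.

E[X] = 495 = 495.00000.


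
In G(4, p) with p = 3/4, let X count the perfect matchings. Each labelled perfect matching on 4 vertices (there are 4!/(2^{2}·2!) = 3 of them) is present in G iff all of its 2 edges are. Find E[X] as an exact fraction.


K_4 has 4!/(2^{2}·2!) = 3 labelled perfect matchings.
For each such perfect matching H, let X_H = 1 if all 2 edges of H are present in G. Then P[X_H = 1] = p^{2} = (3/4)^{2} = 9/16.
Summing the indicators: E[X] = Σ_H E[X_H] = 3 · p^{2} = 3 · 9/16 = 27/16.
Numerically: E[X] ≈ 1.688.

E[X] = 3 · (3/4)^{2} = 27/16 ≈ 1.688.


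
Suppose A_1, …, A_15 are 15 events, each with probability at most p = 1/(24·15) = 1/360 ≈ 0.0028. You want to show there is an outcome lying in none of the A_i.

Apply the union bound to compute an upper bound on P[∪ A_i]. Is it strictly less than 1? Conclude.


Union bound: P[∪_{i=1}^{15} A_i] ≤ Σ_i P[A_i] ≤ 15·p = 15·(1/360) = 1/24.
Numerically: 1/24 ≈ 0.0417.
Is 1/24 < 1? YES.
Since P[∪ A_i] ≤ 1/24 < 1, the complement has P[∩ A_i^c] ≥ 1 − 1/24 = 23/24 > 0, so some outcome avoids every A_i.

15·p = 1/24 ≈ 0.0417; existence CERTIFIED by the union bound.


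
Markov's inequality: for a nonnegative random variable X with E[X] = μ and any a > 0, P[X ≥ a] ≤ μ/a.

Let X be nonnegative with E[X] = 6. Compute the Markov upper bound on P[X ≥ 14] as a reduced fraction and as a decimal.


μ = E[X] = 6, a = 14.
Markov: P[X ≥ 14] ≤ μ/a = (6)/14 = 3/7.
Numerically: ≈ 0.429.
(Since a = 14 > μ = 6.000, the bound 3/7 is < 1 and informative.)

P[X ≥ 14] ≤ 3/7 ≈ 0.429.


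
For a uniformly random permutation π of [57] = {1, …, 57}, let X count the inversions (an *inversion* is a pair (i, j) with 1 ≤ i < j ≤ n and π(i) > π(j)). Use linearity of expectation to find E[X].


Write X = Σ X_I over the C(57, 2) = 1596 pairs i < j, with X_I the indicator of one inversion.
There are 1596 indicators.
For each fixed pair i < j, the values π(i) and π(j) are two distinct elements of {1, …, 57} in uniformly random order; by symmetry P[π(i) > π(j)] = 1/2.
By linearity: E[X] = 1596 · (1/2) = C(57, 2) · (1/2) = 1596/2 = 798 ≈ 798.0000.

E[X] = 798 = 798.0000.


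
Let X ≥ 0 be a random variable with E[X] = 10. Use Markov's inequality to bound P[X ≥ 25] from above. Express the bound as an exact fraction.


μ = E[X] = 10, a = 25.
Markov: P[X ≥ 25] ≤ μ/a = (10)/25 = 2/5.
Numerically: ≈ 0.40000.
(Since a = 25 > μ = 10.00000, the bound 2/5 is < 1 and informative.)

P[X ≥ 25] ≤ 2/5 ≈ 0.40000.


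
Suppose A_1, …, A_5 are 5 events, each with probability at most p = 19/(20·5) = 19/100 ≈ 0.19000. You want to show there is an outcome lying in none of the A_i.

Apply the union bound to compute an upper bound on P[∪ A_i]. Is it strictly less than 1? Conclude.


Union bound: P[∪_{i=1}^{5} A_i] ≤ Σ_i P[A_i] ≤ 5·p = 5·(19/100) = 19/20.
Numerically: 19/20 ≈ 0.95000.
Is 19/20 < 1? YES.
Since P[∪ A_i] ≤ 19/20 < 1, the complement has P[∩ A_i^c] ≥ 1 − 19/20 = 1/20 > 0, so some outcome avoids every A_i.

5·p = 19/20 ≈ 0.95000; existence CERTIFIED by the union bound.


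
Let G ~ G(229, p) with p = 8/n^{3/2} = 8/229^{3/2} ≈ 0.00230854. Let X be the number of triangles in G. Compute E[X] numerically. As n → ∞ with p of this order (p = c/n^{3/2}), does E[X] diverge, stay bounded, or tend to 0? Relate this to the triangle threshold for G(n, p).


Number of potential triangles: C(229, 3) = 1975354.
Each occurs with probability p³ ≈ (0.00230854)³ ≈ 1.23029792e-08.
By linearity: E[X] = C(229, 3)·p³ ≈ 1975354 · 1.23029792e-08 ≈ 0.024303.
Since α = 3/2 > 1, p = c/n^{3/2} = o(1/n) is below the triangle threshold p ~ 1/n. Asymptotically E[X] ~ (c³/6)·n^{3(1−α)} = (8³/6)·n^{-1.5} → 0, so by Markov's inequality G has no triangles w.h.p.

E[X] ≈ 0.024303; in regime p = Θ(1/n^{3/2}) E[X] tends to 0 (below the triangle threshold p ~ 1/n).


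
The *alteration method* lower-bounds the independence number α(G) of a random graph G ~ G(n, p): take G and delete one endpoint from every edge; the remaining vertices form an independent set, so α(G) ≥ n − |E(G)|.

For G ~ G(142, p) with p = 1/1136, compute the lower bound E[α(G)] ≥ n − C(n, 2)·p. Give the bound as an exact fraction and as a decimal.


E[|E(G)|] = C(142, 2)·p = 10011 · (1/1136) = 141/16.
E[α(G)] ≥ n − E[|E(G)|] = 142 − 141/16 = 2131/16.
Numerically: ≈ 133.188.
(This is only a lower bound; the true E[α(G)] may be larger.)

E[α(G)] ≥ 2131/16 ≈ 133.188.


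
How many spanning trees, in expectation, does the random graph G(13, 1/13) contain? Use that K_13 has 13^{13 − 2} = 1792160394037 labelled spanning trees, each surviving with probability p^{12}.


K_13 has 13^{13 − 2} = 1792160394037 labelled spanning trees.
For each such spanning tree H, let X_H = 1 if all 12 edges of H are present in G. Then P[X_H = 1] = p^{12} = (1/13)^{12} = 1/23298085122481.
By linearity: E[X] = Σ_H E[X_H] = 1792160394037 · p^{12} = 1792160394037 · 1/23298085122481 = 1/13.
Numerically: E[X] ≈ 0.0769.

E[X] = 1792160394037 · (1/13)^{12} = 1/13 ≈ 0.0769.


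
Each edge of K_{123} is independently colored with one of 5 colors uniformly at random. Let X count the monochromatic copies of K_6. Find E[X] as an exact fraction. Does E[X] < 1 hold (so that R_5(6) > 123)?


E[X] = C(123, 6) · 5^{1 − 15} = 4249404082 · 5^{−14} = 4249404082/6103515625.
As a reduced fraction: E[X] = 4249404082/6103515625 ≈ 0.696.
Is E[X] < 1? YES.
Since E[X] < 1, there exists a 5-coloring of K_{123} with no monochromatic K_6; hence R_5(6) > 123.

E[X] = 4249404082/6103515625 ≈ 0.696; E[X] < 1, so R_5(6) > 123.


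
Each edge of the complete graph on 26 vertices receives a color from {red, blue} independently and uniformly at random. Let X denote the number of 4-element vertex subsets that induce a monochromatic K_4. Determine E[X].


Let X = Σ_S X_S over the C(26, 4) = 14950 subsets S of size 4, where X_S = 1 if the K_4 on S is monochromatic.
For a fixed S, the K_4 on S has C(4, 2) = 6 edges. P[all 6 edges red] = (1/2)^6, and likewise for blue, so P[monochromatic] = 2·(1/2)^6 = 2^{1 − 6} = 1/32.
Summing: E[X] = C(26, 4) · 2^{1 − 6} = 14950 · 1/32 = 7475/16.
Numerically: E[X] ≈ 467.18750.

E[X] = C(26,4)·2^(1−C(4,2)) = 7475/16 ≈ 467.18750.


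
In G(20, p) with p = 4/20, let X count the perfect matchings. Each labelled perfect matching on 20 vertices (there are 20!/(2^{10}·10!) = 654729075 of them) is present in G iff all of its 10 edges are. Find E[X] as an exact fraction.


K_20 has 20!/(2^{10}·10!) = 654729075 labelled perfect matchings.
For each such perfect matching H, let X_H = 1 if all 10 edges of H are present in G. Then P[X_H = 1] = p^{10} = (1/5)^{10} = 1/9765625.
Summing the indicators: E[X] = Σ_H E[X_H] = 654729075 · p^{10} = 654729075 · 1/9765625 = 26189163/390625.
Numerically: E[X] ≈ 67.0443.

E[X] = 654729075 · (1/5)^{10} = 26189163/390625 ≈ 67.0443.


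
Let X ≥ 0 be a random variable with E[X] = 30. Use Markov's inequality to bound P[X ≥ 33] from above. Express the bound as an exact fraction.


μ = E[X] = 30, a = 33.
Markov: P[X ≥ 33] ≤ μ/a = (30)/33 = 10/11.
Numerically: ≈ 0.9091.
(Since a = 33 > μ = 30.0000, the bound 10/11 is < 1 and informative.)

P[X ≥ 33] ≤ 10/11 ≈ 0.9091.


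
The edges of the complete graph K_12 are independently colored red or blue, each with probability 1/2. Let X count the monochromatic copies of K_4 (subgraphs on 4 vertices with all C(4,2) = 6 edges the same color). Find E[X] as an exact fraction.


Let X = Σ_S X_S over the C(12, 4) = 495 subsets S of size 4, where X_S = 1 if the K_4 on S is monochromatic.
For a fixed S, the K_4 on S has C(4, 2) = 6 edges. P[all 6 edges red] = (1/2)^6, and likewise for blue, so P[monochromatic] = 2·(1/2)^6 = 2^{1 − 6} = 1/32.
By linearity: E[X] = C(12, 4) · 2^{1 − 6} = 495 · 1/32 = 495/32.
Numerically: E[X] ≈ 15.468750.

E[X] = C(12,4)·2^(1−C(4,2)) = 495/32 ≈ 15.468750.


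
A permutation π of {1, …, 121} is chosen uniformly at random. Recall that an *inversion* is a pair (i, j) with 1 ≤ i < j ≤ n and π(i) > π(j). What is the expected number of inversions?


Write X = Σ X_I over the C(121, 2) = 7260 pairs i < j, with X_I the indicator of one inversion.
There are 7260 indicators.
For each fixed pair i < j, the values π(i) and π(j) are two distinct elements of {1, …, 121} in uniformly random order; by symmetry P[π(i) > π(j)] = 1/2.
By linearity: E[X] = 7260 · (1/2) = C(121, 2) · (1/2) = 7260/2 = 3630 ≈ 3630.000000.

E[X] = 3630 = 3630.000000.


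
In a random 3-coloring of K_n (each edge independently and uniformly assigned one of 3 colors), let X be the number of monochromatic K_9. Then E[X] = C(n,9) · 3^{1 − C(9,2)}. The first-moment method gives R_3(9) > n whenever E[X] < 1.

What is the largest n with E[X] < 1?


We need C(n, 9) · 3^{1 − 36} < 1, i.e. C(n, 9) < 3^{36 − 1} = 50031545098999707.
Check values of n near the boundary:
  n = 299: C(299, 9) = 46610674441390059; 46610674441390059 < 50031545098999707? YES
  n = 300: C(300, 9) = 48052241692154700; 48052241692154700 < 50031545098999707? YES
  n = 301: C(301, 9) = 49533303936090975; 49533303936090975 < 50031545098999707? YES
  n = 302: C(302, 9) = 51054804739588650; 51054804739588650 < 50031545098999707? NO
The largest n with C(n, 9) < 50031545098999707 is n = 301 (where E[X] = 16511101312030325/16677181699666569 ≈ 0.9900). Hence R_3(9) > 301, i.e. R_3(9) ≥ 302.

Largest n = 301; hence R_3(9) > 301.


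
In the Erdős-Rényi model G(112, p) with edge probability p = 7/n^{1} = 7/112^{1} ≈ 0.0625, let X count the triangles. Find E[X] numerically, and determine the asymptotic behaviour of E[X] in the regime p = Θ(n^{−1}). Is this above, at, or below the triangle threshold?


Number of potential triangles: C(112, 3) = 227920.
Each occurs with probability p³ ≈ (0.0625)³ ≈ 2.441406e-04.
By linearity: E[X] = C(112, 3)·p³ ≈ 227920 · 2.441406e-04 ≈ 55.6445.
Here α = 1, so p = 7/n is exactly at the triangle threshold p ~ 1/n. Asymptotically E[X] → c³/6 = 7³/6 = 343/6 ≈ 57.1667, a bounded constant. In this regime the triangle count is asymptotically Poisson(c³/6).

E[X] ≈ 55.6445; in regime p = Θ(1/n^{1}) E[X] stays bounded (at the triangle threshold p ~ 1/n).


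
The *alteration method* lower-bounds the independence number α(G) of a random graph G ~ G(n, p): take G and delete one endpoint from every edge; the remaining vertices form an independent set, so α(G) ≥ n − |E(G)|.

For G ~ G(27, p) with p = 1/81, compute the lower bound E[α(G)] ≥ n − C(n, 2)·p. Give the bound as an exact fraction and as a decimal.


E[|E(G)|] = C(27, 2)·p = 351 · (1/81) = 13/3.
E[α(G)] ≥ n − E[|E(G)|] = 27 − 13/3 = 68/3.
Numerically: ≈ 22.6667.
(This is only a lower bound; the true E[α(G)] may be larger.)

E[α(G)] ≥ 68/3 ≈ 22.6667.


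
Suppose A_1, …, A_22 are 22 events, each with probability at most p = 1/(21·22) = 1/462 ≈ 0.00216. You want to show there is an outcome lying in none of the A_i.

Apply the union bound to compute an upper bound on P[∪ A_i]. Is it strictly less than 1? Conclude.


Union bound: P[∪_{i=1}^{22} A_i] ≤ Σ_i P[A_i] ≤ 22·p = 22·(1/462) = 1/21.
Numerically: 1/21 ≈ 0.04762.
Is 1/21 < 1? YES.
Since P[∪ A_i] ≤ 1/21 < 1, the complement has P[∩ A_i^c] ≥ 1 − 1/21 = 20/21 > 0, so some outcome avoids every A_i.

22·p = 1/21 ≈ 0.04762; existence CERTIFIED by the union bound.


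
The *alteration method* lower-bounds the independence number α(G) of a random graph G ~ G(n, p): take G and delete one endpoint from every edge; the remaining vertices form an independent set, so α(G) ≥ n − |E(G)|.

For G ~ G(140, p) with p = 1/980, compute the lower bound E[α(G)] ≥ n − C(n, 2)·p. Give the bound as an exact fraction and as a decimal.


E[|E(G)|] = C(140, 2)·p = 9730 · (1/980) = 139/14.
E[α(G)] ≥ n − E[|E(G)|] = 140 − 139/14 = 1821/14.
Numerically: ≈ 130.071429.
(This is only a lower bound; the true E[α(G)] may be larger.)

E[α(G)] ≥ 1821/14 ≈ 130.071429.


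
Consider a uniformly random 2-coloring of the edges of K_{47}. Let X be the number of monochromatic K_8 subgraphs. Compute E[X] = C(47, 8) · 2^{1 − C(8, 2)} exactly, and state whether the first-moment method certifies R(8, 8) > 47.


E[X] = C(47, 8) · 2^{1 − 28} = 314457495 · 2^{−27} = 314457495/134217728.
As a reduced fraction: E[X] = 314457495/134217728 ≈ 2.342891.
Is E[X] < 1? NO.
Since E[X] ≥ 1, the first-moment bound is inconclusive at n = 47; it does NOT by itself certify R(8, 8) > 47.

E[X] = 314457495/134217728 ≈ 2.342891; E[X] ≥ 1; first-moment method inconclusive here.


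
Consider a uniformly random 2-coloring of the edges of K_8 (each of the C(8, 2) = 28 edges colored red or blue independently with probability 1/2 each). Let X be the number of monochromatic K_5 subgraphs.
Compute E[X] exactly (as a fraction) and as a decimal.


Let X = Σ_S X_S over the C(8, 5) = 56 subsets S of size 5, where X_S = 1 if the K_5 on S is monochromatic.
For a fixed S, the K_5 on S has C(5, 2) = 10 edges. P[all 10 edges red] = (1/2)^10, and likewise for blue, so P[monochromatic] = 2·(1/2)^10 = 2^{1 − 10} = 1/512.
Summing: E[X] = C(8, 5) · 2^{1 − 10} = 56 · 1/512 = 7/64.
Numerically: E[X] ≈ 0.10938.

E[X] = C(8,5)·2^(1−C(5,2)) = 7/64 ≈ 0.10938.


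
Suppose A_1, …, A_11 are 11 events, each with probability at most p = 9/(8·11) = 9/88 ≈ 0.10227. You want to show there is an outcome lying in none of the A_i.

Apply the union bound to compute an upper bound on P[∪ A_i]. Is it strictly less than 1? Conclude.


Union bound: P[∪_{i=1}^{11} A_i] ≤ Σ_i P[A_i] ≤ 11·p = 11·(9/88) = 9/8.
Numerically: 9/8 ≈ 1.12500.
Is 9/8 < 1? NO.
Since the bound 9/8 is ≥ 1, the union bound is uninformative here; it does NOT by itself certify existence.

11·p = 9/8 ≈ 1.12500; existence NOT certified by the union bound.


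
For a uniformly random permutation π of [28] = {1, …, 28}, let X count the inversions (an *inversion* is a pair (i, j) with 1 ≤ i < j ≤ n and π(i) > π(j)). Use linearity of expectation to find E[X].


Write X = Σ X_I over the C(28, 2) = 378 pairs i < j, with X_I the indicator of one inversion.
There are 378 indicators.
For each fixed pair i < j, the values π(i) and π(j) are two distinct elements of {1, …, 28} in uniformly random order; by symmetry P[π(i) > π(j)] = 1/2.
By linearity: E[X] = 378 · (1/2) = C(28, 2) · (1/2) = 378/2 = 189 ≈ 189.00000.

E[X] = 189 = 189.00000.


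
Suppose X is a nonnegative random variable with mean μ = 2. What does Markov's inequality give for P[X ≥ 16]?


μ = E[X] = 2, a = 16.
Markov: P[X ≥ 16] ≤ μ/a = (2)/16 = 1/8.
Numerically: ≈ 0.12500.
(Since a = 16 > μ = 2.00000, the bound 1/8 is < 1 and informative.)

P[X ≥ 16] ≤ 1/8 ≈ 0.12500.


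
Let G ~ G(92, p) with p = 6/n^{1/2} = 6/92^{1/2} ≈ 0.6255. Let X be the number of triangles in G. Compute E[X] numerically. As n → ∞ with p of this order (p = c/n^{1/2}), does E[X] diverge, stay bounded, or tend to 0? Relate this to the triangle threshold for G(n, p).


Number of potential triangles: C(92, 3) = 125580.
Each occurs with probability p³ ≈ (0.6255)³ ≈ 2.447778e-01.
By linearity: E[X] = C(92, 3)·p³ ≈ 125580 · 2.447778e-01 ≈ 30739.1949.
Since α = 1/2 < 1, p = c/n^{1/2} ≫ 1/n is above the triangle threshold p ~ 1/n. Asymptotically E[X] ~ (c³/6)·n^{3(1−α)} = (6³/6)·n^{1.5} → ∞; triangles are abundant w.h.p.

E[X] ≈ 30739.1949; in regime p = Θ(1/n^{1/2}) E[X] diverges (above the triangle threshold p ~ 1/n).


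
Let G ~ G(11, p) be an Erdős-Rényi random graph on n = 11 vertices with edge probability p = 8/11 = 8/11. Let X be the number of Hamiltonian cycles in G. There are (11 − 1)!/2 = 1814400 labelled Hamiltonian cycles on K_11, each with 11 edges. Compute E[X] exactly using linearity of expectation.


K_11 has (11 − 1)!/2 = 1814400 labelled Hamiltonian cycles.
For each such Hamiltonian cycle H, let X_H = 1 if all 11 edges of H are present in G. Then P[X_H = 1] = p^{11} = (8/11)^{11} = 8589934592/285311670611.
Summing the indicators: E[X] = Σ_H E[X_H] = 1814400 · p^{11} = 1814400 · 8589934592/285311670611 = 15585577323724800/285311670611.
Numerically: E[X] ≈ 54626.5.

E[X] = 1814400 · (8/11)^{11} = 15585577323724800/285311670611 ≈ 54626.5.


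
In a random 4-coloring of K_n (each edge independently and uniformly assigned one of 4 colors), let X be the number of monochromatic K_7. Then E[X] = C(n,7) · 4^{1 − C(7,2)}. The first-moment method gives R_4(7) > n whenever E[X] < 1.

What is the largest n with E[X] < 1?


We need C(n, 7) · 4^{1 − 21} < 1, i.e. C(n, 7) < 4^{21 − 1} = 1099511627776.
Check values of n near the boundary:
  n = 174: C(174, 7) = 847879782984; 847879782984 < 1099511627776? YES
  n = 175: C(175, 7) = 883208107275; 883208107275 < 1099511627776? YES
  n = 176: C(176, 7) = 919790691600; 919790691600 < 1099511627776? YES
  n = 177: C(177, 7) = 957664425960; 957664425960 < 1099511627776? YES
  n = 178: C(178, 7) = 996867063280; 996867063280 < 1099511627776? YES
  n = 179: C(179, 7) = 1037437234460; 1037437234460 < 1099511627776? YES
  n = 180: C(180, 7) = 1079414463600; 1079414463600 < 1099511627776? YES
  n = 181: C(181, 7) = 1122839183400; 1122839183400 < 1099511627776? NO
  n = 182: C(182, 7) = 1167752750736; 1167752750736 < 1099511627776? NO
The largest n with C(n, 7) < 1099511627776 is n = 180 (where E[X] = 67463403975/68719476736 ≈ 0.98172). Hence R_4(7) > 180, i.e. R_4(7) ≥ 181.

Largest n = 180; hence R_4(7) > 180.


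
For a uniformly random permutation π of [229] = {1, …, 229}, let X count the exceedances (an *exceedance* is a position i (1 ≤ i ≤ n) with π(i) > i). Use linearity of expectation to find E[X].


Write X = Σ_{i=1}^{229} X_i, where X_i = 1_{π(i) > i}.
For each fixed i, π(i) is uniform over {1, …, 229} (marginal of a uniform permutation), so P[π(i) > i] = (n − i)/n. Summing: Σ_{i=1}^{229} (n − i)/n = (0 + 1 + … + 228)/229 = 229(229 − 1)/(2·229) = (229 − 1)/2.
Hence E[X] = Σ_{i=1}^{229} (229 − i)/229 = 114 ≈ 114.0000.

E[X] = 114 = 114.0000.


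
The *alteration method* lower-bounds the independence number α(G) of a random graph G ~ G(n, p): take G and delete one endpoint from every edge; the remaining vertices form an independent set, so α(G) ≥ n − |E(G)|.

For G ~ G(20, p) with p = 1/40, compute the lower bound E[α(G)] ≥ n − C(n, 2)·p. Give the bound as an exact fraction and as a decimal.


E[|E(G)|] = C(20, 2)·p = 190 · (1/40) = 19/4.
E[α(G)] ≥ n − E[|E(G)|] = 20 − 19/4 = 61/4.
Numerically: ≈ 15.250000.
(This is only a lower bound; the true E[α(G)] may be larger.)

E[α(G)] ≥ 61/4 ≈ 15.250000.


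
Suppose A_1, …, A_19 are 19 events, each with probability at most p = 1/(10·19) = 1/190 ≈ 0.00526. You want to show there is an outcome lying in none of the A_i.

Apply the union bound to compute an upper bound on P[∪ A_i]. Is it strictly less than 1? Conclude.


Union bound: P[∪_{i=1}^{19} A_i] ≤ Σ_i P[A_i] ≤ 19·p = 19·(1/190) = 1/10.
Numerically: 1/10 ≈ 0.10000.
Is 1/10 < 1? YES.
Since P[∪ A_i] ≤ 1/10 < 1, the complement has P[∩ A_i^c] ≥ 1 − 1/10 = 9/10 > 0, so some outcome avoids every A_i.

19·p = 1/10 ≈ 0.10000; existence CERTIFIED by the union bound.


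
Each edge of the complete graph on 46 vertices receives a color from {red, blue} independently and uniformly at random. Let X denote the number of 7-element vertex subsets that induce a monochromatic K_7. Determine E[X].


Let X = Σ_S X_S over the C(46, 7) = 53524680 subsets S of size 7, where X_S = 1 if the K_7 on S is monochromatic.
For a fixed S, the K_7 on S has C(7, 2) = 21 edges. P[all 21 edges red] = (1/2)^21, and likewise for blue, so P[monochromatic] = 2·(1/2)^21 = 2^{1 − 21} = 1/1048576.
By linearity: E[X] = C(46, 7) · 2^{1 − 21} = 53524680 · 1/1048576 = 6690585/131072.
Numerically: E[X] ≈ 51.045113.

E[X] = C(46,7)·2^(1−C(7,2)) = 6690585/131072 ≈ 51.045113.


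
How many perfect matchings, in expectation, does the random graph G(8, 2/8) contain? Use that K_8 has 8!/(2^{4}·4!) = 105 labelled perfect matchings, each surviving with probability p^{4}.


K_8 has 8!/(2^{4}·4!) = 105 labelled perfect matchings.
For each such perfect matching H, let X_H = 1 if all 4 edges of H are present in G. Then P[X_H = 1] = p^{4} = (1/4)^{4} = 1/256.
By linearity: E[X] = Σ_H E[X_H] = 105 · p^{4} = 105 · 1/256 = 105/256.
Numerically: E[X] ≈ 0.41016.

E[X] = 105 · (1/4)^{4} = 105/256 ≈ 0.41016.


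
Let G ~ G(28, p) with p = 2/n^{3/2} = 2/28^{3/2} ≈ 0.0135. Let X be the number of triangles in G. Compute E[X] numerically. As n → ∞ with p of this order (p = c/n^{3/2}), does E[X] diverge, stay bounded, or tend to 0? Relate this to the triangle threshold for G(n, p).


Number of potential triangles: C(28, 3) = 3276.
Each occurs with probability p³ ≈ (0.0135)³ ≈ 2.459681e-06.
By linearity: E[X] = C(28, 3)·p³ ≈ 3276 · 2.459681e-06 ≈ 0.0081.
Since α = 3/2 > 1, p = c/n^{3/2} = o(1/n) is below the triangle threshold p ~ 1/n. Asymptotically E[X] ~ (c³/6)·n^{3(1−α)} = (2³/6)·n^{-1.5} → 0, so by Markov's inequality G has no triangles w.h.p.

E[X] ≈ 0.0081; in regime p = Θ(1/n^{3/2}) E[X] tends to 0 (below the triangle threshold p ~ 1/n).


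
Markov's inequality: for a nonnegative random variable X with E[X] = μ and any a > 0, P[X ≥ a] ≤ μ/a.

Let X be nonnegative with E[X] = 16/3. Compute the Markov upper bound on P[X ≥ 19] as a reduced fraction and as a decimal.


μ = E[X] = 16/3, a = 19.
Markov: P[X ≥ 19] ≤ μ/a = (16/3)/19 = 16/57.
Numerically: ≈ 0.28070.
(Since a = 19 > μ = 5.33333, the bound 16/57 is < 1 and informative.)

P[X ≥ 19] ≤ 16/57 ≈ 0.28070.


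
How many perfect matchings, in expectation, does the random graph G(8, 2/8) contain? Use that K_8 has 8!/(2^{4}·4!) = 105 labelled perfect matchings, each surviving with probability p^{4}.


K_8 has 8!/(2^{4}·4!) = 105 labelled perfect matchings.
For each such perfect matching H, let X_H = 1 if all 4 edges of H are present in G. Then P[X_H = 1] = p^{4} = (1/4)^{4} = 1/256.
Summing the indicators: E[X] = Σ_H E[X_H] = 105 · p^{4} = 105 · 1/256 = 105/256.
Numerically: E[X] ≈ 0.410156.

E[X] = 105 · (1/4)^{4} = 105/256 ≈ 0.410156.


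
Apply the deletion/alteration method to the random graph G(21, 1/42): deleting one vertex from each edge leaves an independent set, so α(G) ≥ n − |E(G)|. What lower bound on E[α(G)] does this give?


E[|E(G)|] = C(21, 2)·p = 210 · (1/42) = 5.
E[α(G)] ≥ n − E[|E(G)|] = 21 − 5 = 16.
Numerically: ≈ 16.00000.
(This is only a lower bound; the true E[α(G)] may be larger.)

E[α(G)] ≥ 16 ≈ 16.00000.


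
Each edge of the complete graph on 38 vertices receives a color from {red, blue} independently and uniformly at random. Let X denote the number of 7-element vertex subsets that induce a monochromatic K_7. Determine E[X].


Let X = Σ_S X_S over the C(38, 7) = 12620256 subsets S of size 7, where X_S = 1 if the K_7 on S is monochromatic.
For a fixed S, the K_7 on S has C(7, 2) = 21 edges. P[all 21 edges red] = (1/2)^21, and likewise for blue, so P[monochromatic] = 2·(1/2)^21 = 2^{1 − 21} = 1/1048576.
Summing: E[X] = C(38, 7) · 2^{1 − 21} = 12620256 · 1/1048576 = 394383/32768.
Numerically: E[X] ≈ 12.036.

E[X] = C(38,7)·2^(1−C(7,2)) = 394383/32768 ≈ 12.036.


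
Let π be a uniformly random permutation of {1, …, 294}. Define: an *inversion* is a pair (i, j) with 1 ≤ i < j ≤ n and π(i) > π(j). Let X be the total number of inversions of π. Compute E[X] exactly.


Write X = Σ X_I over the C(294, 2) = 43071 pairs i < j, with X_I the indicator of one inversion.
There are 43071 indicators.
For each fixed pair i < j, the values π(i) and π(j) are two distinct elements of {1, …, 294} in uniformly random order; by symmetry P[π(i) > π(j)] = 1/2.
By linearity: E[X] = 43071 · (1/2) = C(294, 2) · (1/2) = 43071/2 = 43071/2 ≈ 21535.500.

E[X] = 43071/2 = 21535.500.


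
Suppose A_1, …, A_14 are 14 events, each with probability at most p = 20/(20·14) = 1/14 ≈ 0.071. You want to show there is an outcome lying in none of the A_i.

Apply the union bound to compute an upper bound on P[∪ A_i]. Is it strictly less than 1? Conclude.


Union bound: P[∪_{i=1}^{14} A_i] ≤ Σ_i P[A_i] ≤ 14·p = 14·(1/14) = 1.
Numerically: 1 ≈ 1.000.
Is 1 < 1? NO.
Since the bound 1 is ≥ 1, the union bound is uninformative here; it does NOT by itself certify existence.

14·p = 1 ≈ 1.000; existence NOT certified by the union bound.


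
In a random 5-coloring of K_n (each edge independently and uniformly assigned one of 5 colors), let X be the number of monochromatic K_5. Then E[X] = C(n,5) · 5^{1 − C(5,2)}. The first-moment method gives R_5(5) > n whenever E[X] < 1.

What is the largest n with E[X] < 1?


We need C(n, 5) · 5^{1 − 10} < 1, i.e. C(n, 5) < 5^{10 − 1} = 1953125.
Check values of n near the boundary:
  n = 48: C(48, 5) = 1712304; 1712304 < 1953125? YES
  n = 49: C(49, 5) = 1906884; 1906884 < 1953125? YES
  n = 50: C(50, 5) = 2118760; 2118760 < 1953125? NO
The largest n with C(n, 5) < 1953125 is n = 49 (where E[X] = 1906884/1953125 ≈ 0.976325). Hence R_5(5) > 49, i.e. R_5(5) ≥ 50.

Largest n = 49; hence R_5(5) > 49.


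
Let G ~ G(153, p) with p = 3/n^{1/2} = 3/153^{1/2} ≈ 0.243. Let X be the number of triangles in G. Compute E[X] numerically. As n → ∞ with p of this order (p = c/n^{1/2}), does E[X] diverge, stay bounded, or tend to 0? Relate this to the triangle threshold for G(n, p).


Number of potential triangles: C(153, 3) = 585276.
Each occurs with probability p³ ≈ (0.243)³ ≈ 1.42668e-02.
By linearity: E[X] = C(153, 3)·p³ ≈ 585276 · 1.42668e-02 ≈ 8350.016.
Since α = 1/2 < 1, p = c/n^{1/2} ≫ 1/n is above the triangle threshold p ~ 1/n. Asymptotically E[X] ~ (c³/6)·n^{3(1−α)} = (3³/6)·n^{1.5} → ∞; triangles are abundant w.h.p.

E[X] ≈ 8350.016; in regime p = Θ(1/n^{1/2}) E[X] diverges (above the triangle threshold p ~ 1/n).


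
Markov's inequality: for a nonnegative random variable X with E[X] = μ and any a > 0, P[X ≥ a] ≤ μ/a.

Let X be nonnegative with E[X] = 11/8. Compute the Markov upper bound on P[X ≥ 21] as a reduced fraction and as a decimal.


μ = E[X] = 11/8, a = 21.
Markov: P[X ≥ 21] ≤ μ/a = (11/8)/21 = 11/168.
Numerically: ≈ 0.06548.
(Since a = 21 > μ = 1.37500, the bound 11/168 is < 1 and informative.)

P[X ≥ 21] ≤ 11/168 ≈ 0.06548.


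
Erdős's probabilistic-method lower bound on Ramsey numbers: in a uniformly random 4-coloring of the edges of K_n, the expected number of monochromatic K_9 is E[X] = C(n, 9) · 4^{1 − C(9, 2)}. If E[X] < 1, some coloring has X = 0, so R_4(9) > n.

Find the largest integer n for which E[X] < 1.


We need C(n, 9) · 4^{1 − 36} < 1, i.e. C(n, 9) < 4^{36 − 1} = 1180591620717411303424.
Check values of n near the boundary:
  n = 912: C(912, 9) = 1156095740032081475120; 1156095740032081475120 < 1180591620717411303424? YES
  n = 913: C(913, 9) = 1167605542753639808390; 1167605542753639808390 < 1180591620717411303424? YES
  n = 914: C(914, 9) = 1179217089587653905932; 1179217089587653905932 < 1180591620717411303424? YES
  n = 915: C(915, 9) = 1190931166636537885130; 1190931166636537885130 < 1180591620717411303424? NO
  n = 916: C(916, 9) = 1202748565202942340440; 1202748565202942340440 < 1180591620717411303424? NO
  n = 917: C(917, 9) = 1214670081818390006810; 1214670081818390006810 < 1180591620717411303424? NO
The largest n with C(n, 9) < 1180591620717411303424 is n = 914 (where E[X] = 294804272396913476483/295147905179352825856 ≈ 0.99884). Hence R_4(9) > 914, i.e. R_4(9) ≥ 915.

Largest n = 914; hence R_4(9) > 914.


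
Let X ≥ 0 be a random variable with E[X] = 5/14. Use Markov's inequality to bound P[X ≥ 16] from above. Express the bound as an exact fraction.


μ = E[X] = 5/14, a = 16.
Markov: P[X ≥ 16] ≤ μ/a = (5/14)/16 = 5/224.
Numerically: ≈ 0.0223.
(Since a = 16 > μ = 0.3571, the bound 5/224 is < 1 and informative.)

P[X ≥ 16] ≤ 5/224 ≈ 0.0223.


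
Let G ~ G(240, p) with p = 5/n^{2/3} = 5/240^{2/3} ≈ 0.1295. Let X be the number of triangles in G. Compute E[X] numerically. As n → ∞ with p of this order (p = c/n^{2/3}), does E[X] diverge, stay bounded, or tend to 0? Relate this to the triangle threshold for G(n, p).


Number of potential triangles: C(240, 3) = 2275280.
Each occurs with probability p³ ≈ (0.1295)³ ≈ 2.170139e-03.
By linearity: E[X] = C(240, 3)·p³ ≈ 2275280 · 2.170139e-03 ≈ 4937.6736.
Since α = 2/3 < 1, p = c/n^{2/3} ≫ 1/n is above the triangle threshold p ~ 1/n. Asymptotically E[X] ~ (c³/6)·n^{3(1−α)} = (5³/6)·n^{1} → ∞; triangles are abundant w.h.p.

E[X] ≈ 4937.6736; in regime p = Θ(1/n^{2/3}) E[X] diverges (above the triangle threshold p ~ 1/n).


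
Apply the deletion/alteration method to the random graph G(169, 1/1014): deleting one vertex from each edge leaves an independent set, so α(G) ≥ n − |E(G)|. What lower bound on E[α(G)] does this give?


E[|E(G)|] = C(169, 2)·p = 14196 · (1/1014) = 14.
E[α(G)] ≥ n − E[|E(G)|] = 169 − 14 = 155.
Numerically: ≈ 155.00000.
(This is only a lower bound; the true E[α(G)] may be larger.)

E[α(G)] ≥ 155 ≈ 155.00000.


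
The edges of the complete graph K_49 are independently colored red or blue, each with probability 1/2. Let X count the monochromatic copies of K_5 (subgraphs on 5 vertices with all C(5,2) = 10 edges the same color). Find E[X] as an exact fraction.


Let X = Σ_S X_S over the C(49, 5) = 1906884 subsets S of size 5, where X_S = 1 if the K_5 on S is monochromatic.
For a fixed S, the K_5 on S has C(5, 2) = 10 edges. P[all 10 edges red] = (1/2)^10, and likewise for blue, so P[monochromatic] = 2·(1/2)^10 = 2^{1 − 10} = 1/512.
By linearity of expectation: E[X] = C(49, 5) · 2^{1 − 10} = 1906884 · 1/512 = 476721/128.
Numerically: E[X] ≈ 3724.382812.

E[X] = C(49,5)·2^(1−C(5,2)) = 476721/128 ≈ 3724.382812.


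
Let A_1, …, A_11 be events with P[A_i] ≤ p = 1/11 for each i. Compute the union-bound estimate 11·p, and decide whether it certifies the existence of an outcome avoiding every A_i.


Union bound: P[∪_{i=1}^{11} A_i] ≤ Σ_i P[A_i] ≤ 11·p = 11·(1/11) = 1.
Numerically: 1 ≈ 1.0000.
Is 1 < 1? NO.
Since the bound 1 is ≥ 1, the union bound is uninformative here; it does NOT by itself certify existence.

11·p = 1 ≈ 1.0000; existence NOT certified by the union bound.


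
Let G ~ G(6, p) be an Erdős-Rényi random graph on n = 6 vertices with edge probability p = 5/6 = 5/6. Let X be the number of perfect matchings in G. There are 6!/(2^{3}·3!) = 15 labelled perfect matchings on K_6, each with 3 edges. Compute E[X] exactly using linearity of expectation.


K_6 has 6!/(2^{3}·3!) = 15 labelled perfect matchings.
For each such perfect matching H, let X_H = 1 if all 3 edges of H are present in G. Then P[X_H = 1] = p^{3} = (5/6)^{3} = 125/216.
By linearity of expectation: E[X] = Σ_H E[X_H] = 15 · p^{3} = 15 · 125/216 = 625/72.
Numerically: E[X] ≈ 8.6806.

E[X] = 15 · (5/6)^{3} = 625/72 ≈ 8.6806.


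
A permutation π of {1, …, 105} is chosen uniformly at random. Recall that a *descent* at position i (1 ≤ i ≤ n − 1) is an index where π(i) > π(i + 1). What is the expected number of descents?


Write X = Σ X_I over i = 1, …, 104, with X_I the indicator of one descent.
There are 104 indicators.
For each fixed i, the pair (π(i), π(i+1)) is a uniformly random ordered pair of distinct values from {1, …, 105}; by symmetry P[π(i) > π(i+1)] = 1/2.
By linearity: E[X] = 104 · (1/2) = (105 − 1) · (1/2) = 52 ≈ 52.000.

E[X] = 52 = 52.000.


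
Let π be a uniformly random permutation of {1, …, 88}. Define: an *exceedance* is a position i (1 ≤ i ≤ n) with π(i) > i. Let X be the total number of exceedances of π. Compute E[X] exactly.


Write X = Σ_{i=1}^{88} X_i, where X_i = 1_{π(i) > i}.
For each fixed i, π(i) is uniform over {1, …, 88} (marginal of a uniform permutation), so P[π(i) > i] = (n − i)/n. Summing: Σ_{i=1}^{88} (n − i)/n = (0 + 1 + … + 87)/88 = 88(88 − 1)/(2·88) = (88 − 1)/2.
Hence E[X] = Σ_{i=1}^{88} (88 − i)/88 = 87/2 ≈ 43.500000.

E[X] = 87/2 = 43.500000.


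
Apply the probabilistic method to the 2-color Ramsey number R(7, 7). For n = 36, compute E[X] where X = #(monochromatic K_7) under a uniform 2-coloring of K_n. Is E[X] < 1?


E[X] = C(36, 7) · 2^{1 − 21} = 8347680 · 2^{−20} = 8347680/1048576.
As a reduced fraction: E[X] = 260865/32768 ≈ 7.9609680.
Is E[X] < 1? NO.
Since E[X] ≥ 1, the first-moment bound is inconclusive at n = 36; it does NOT by itself certify R(7, 7) > 36.

E[X] = 260865/32768 ≈ 7.9609680; E[X] ≥ 1; first-moment method inconclusive here.
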